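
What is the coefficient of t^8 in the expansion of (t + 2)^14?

The general term is C(14,j)·(t)^j·(2)^(14-j); the t^8 term has j = 8.
C(14,8) = 3003.
Coefficient = C(14,8) · 2^6 = 3003 · 64 = 192192.

192192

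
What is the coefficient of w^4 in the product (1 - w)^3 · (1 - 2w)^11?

9922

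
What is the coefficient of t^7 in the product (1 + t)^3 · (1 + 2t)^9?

Coefficient of t^7 = Σ_{j} C(3,j)·1^j·C(9,7-j)·2^(7-j) for j from 0 to 3.
= 4608 + 16128 + 12096 + 2016 = 34848.

34848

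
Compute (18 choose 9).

48620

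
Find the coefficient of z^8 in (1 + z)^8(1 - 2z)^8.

Coefficient of z^8 = Σ_{j} C(8,j)·1^j·C(8,8-j)·(-2)^(8-j) for j from 0 to 8.
= 256 + (-8192) + 50176 + (-100352) + 78400 + (-25088) + 3136 + (-128) + 1 = -1791.

-1791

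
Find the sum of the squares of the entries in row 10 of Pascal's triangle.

184756

By Vandermonde's identity, Σ C(10,r)² = C(20,10) = 184756.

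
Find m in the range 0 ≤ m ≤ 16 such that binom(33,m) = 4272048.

C(33,m) increases on 0 ≤ m ≤ 16. C(33,6) = 1107568 and C(33,7) = 4272048, so m = 7.

7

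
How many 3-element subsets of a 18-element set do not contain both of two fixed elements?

All 3-subsets: C(18,3) = 816. Those containing both fixed elements: C(16,1) = 16.
816 − 16 = 800.

800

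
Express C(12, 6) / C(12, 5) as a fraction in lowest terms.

C(n,k+1)/C(n,k) = (n−k)/(k+1) = (12−5)/(5+1) = 7/6.

7/6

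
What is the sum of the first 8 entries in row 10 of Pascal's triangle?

968

1 + 10 + 45 + 120 + 210 + 252 + 210 + 120 = 968.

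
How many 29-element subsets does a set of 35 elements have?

1623160

C(35,29) = C(35,6) by symmetry.
C(35,6) = (35·34·33·32·31·30) / 6! = 1168675200 / 720 = 1623160.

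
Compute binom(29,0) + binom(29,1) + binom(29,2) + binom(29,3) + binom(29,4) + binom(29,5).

1 + 29 + 406 + 3654 + 23751 + 118755 = 146596.

146596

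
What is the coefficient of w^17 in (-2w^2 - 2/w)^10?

General term: C(10,j)·(-2w^2)^j·(-2/w)^(10-j), with w-exponent 2j − 1(10−j) = 3j − 10.
Set 3j − 10 = 17: j = 9.
C(10,9) = 10; (-2)^9 = -512; (-2)^1 = -2.
Coefficient = 10 · (-512) · (-2) = 10240.

10240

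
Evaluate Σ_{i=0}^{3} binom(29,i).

4090

1 + 29 + 406 + 3654 = 4090.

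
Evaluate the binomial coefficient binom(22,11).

C(22,11) = (22·21·20·19·18·17·16·15·14·13·12) / 11! = 28158588057600 / 39916800 = 705432.

705432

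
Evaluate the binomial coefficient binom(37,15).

9364199760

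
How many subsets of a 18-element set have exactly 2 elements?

Choose the 2 positions: C(18,2) = 153.

153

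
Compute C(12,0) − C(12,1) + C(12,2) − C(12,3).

The partial alternating sum Σ_{k=0}^{3} (−1)^k C(12,k) = (−1)^3 C(11,3) = -165.

-165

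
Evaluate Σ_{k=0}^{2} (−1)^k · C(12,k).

The partial alternating sum Σ_{k=0}^{2} (−1)^k C(12,k) = (−1)^2 C(11,2) = 55.

55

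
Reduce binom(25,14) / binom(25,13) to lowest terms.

6/7

C(n,k+1)/C(n,k) = (n−k)/(k+1) = (25−13)/(13+1) = 12/14 = 6/7.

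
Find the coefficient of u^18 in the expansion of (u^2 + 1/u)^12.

66

General term: C(12,j)·(u^2)^j·(1/u)^(12-j), with u-exponent 2j − 1(12−j) = 3j − 12.
Set 3j − 12 = 18: j = 10.
C(12,10) = 66; 1^10 = 1; 1^2 = 1.
Coefficient = 66 · 1 · 1 = 66.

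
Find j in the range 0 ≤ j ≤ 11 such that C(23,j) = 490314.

C(23,j) increases on 0 ≤ j ≤ 11. C(23,7) = 245157 and C(23,8) = 490314, so j = 8.

8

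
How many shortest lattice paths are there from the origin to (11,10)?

352716

Each path is a sequence of 21 steps with 11 rights: C(21,11) = 352716.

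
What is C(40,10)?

C(40,10) = (40·39·38·37·36·35·34·33·32·31) / 10! = 3075990524006400 / 3628800 = 847660528.

847660528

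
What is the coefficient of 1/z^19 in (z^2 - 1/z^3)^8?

-8

General term: C(8,j)·(z^2)^j·(-1/z^3)^(8-j), with z-exponent 2j − 3(8−j) = 5j − 24.
Set 5j − 24 = -19: j = 1.
C(8,1) = 8; 1^1 = 1; (-1)^7 = -1.
Coefficient = 8 · 1 · (-1) = -8.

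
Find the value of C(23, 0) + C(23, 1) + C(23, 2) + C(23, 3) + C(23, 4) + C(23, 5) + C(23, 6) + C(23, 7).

1 + 23 + 253 + 1771 + 8855 + 33649 + 100947 + 245157 = 390656.

390656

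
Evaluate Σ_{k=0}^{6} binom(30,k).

768212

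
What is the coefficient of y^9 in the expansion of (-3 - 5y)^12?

11601562500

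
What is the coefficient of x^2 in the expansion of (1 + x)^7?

The general term is C(7,j)·(1)^j·(x)^(7-j); the x^2 term has j = 5.
C(7,5) = 21.
Coefficient = C(7,5) = 21.

21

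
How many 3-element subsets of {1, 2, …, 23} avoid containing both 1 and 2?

1750

All 3-subsets: C(23,3) = 1771. Those containing both fixed elements: C(21,1) = 21.
1771 − 21 = 1750.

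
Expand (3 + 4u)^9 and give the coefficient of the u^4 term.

7838208

The general term is C(9,j)·(3)^j·(4u)^(9-j); the u^4 term has j = 5.
C(9,5) = 126.
Coefficient = C(9,5) · 3^5 · 4^4 = 126 · 243 · 256 = 7838208.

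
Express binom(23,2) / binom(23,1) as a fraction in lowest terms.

C(n,k+1)/C(n,k) = (n−k)/(k+1) = (23−1)/(1+1) = 22/2 = 11.

11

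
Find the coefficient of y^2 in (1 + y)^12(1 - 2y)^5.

-14

Coefficient of y^2 = Σ_{j} C(12,j)·1^j·C(5,2-j)·(-2)^(2-j) for j from 0 to 2.
= 40 + (-120) + 66 = -14.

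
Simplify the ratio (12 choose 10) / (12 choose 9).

C(n,k+1)/C(n,k) = (n−k)/(k+1) = (12−9)/(9+1) = 3/10.

3/10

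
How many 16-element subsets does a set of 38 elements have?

22239974430

C(38,16) = (38·37·36·35·34·33·32·31·30·29·28·27·26·25·24·23) / 16! = 465322312113382563840000 / 20922789888000 = 22239974430.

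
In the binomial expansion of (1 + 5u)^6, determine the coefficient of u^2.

375

The general term is C(6,j)·(1)^j·(5u)^(6-j); the u^2 term has j = 4.
C(6,4) = 15.
Coefficient = C(6,4) · 5^2 = 15 · 25 = 375.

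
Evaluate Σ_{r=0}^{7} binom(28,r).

1 + 28 + 378 + 3276 + 20475 + 98280 + 376740 + 1184040 = 1683218.

1683218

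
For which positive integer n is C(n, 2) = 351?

27

n(n−1)/2 = 351 ⇒ n(n−1) = 702. Since 27·26 = 702, n = 27.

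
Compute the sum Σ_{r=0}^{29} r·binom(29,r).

7784628224

Since r·C(29,r) = 29·C(28,r−1), the sum is 29·2^28 = 29·268435456 = 7784628224.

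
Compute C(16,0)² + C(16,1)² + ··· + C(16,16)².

By Vandermonde's identity, Σ C(16,r)² = C(32,16) = 601080390.

601080390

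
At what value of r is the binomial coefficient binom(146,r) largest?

73

C(146,r) is maximized at r = 146/2 = 73.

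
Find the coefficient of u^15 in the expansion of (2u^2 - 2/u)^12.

-901120

General term: C(12,j)·(2u^2)^j·(-2/u)^(12-j), with u-exponent 2j − 1(12−j) = 3j − 12.
Set 3j − 12 = 15: j = 9.
C(12,9) = 220; 2^9 = 512; (-2)^3 = -8.
Coefficient = 220 · 512 · (-8) = -901120.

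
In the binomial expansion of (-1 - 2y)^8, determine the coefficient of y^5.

The general term is C(8,j)·(-1)^j·(-2y)^(8-j); the y^5 term has j = 3.
C(8,3) = 56.
Coefficient = C(8,3) · (-1)^3 · (-2)^5 = 56 · (-1) · (-32) = 1792.

1792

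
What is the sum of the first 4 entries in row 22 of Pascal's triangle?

1794

1 + 22 + 231 + 1540 = 1794.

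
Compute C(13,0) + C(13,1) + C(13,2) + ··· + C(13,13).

8192

Setting x = 1 in (1+x)^13 gives Σ C(13,j) = 2^13 = 8192.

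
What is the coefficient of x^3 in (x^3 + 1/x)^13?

General term: C(13,j)·(x^3)^j·(1/x)^(13-j), with x-exponent 3j − 1(13−j) = 4j − 13.
Set 4j − 13 = 3: j = 4.
C(13,4) = 715; 1^4 = 1; 1^9 = 1.
Coefficient = 715 · 1 · 1 = 715.

715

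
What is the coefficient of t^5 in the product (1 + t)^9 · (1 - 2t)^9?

-126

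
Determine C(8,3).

56

C(8,3) = (8·7·6) / 3! = 336 / 6 = 56.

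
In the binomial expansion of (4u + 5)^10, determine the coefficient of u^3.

600000000

The general term is C(10,j)·(4u)^j·(5)^(10-j); the u^3 term has j = 3.
C(10,3) = 120.
Coefficient = C(10,3) · 4^3 · 5^7 = 120 · 64 · 78125 = 600000000.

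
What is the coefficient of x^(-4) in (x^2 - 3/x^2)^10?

153090

General term: C(10,j)·(x^2)^j·(-3/x^2)^(10-j), with x-exponent 2j − 2(10−j) = 4j − 20.
Set 4j − 20 = -4: j = 4.
C(10,4) = 210; 1^4 = 1; (-3)^6 = 729.
Coefficient = 210 · 1 · 729 = 153090.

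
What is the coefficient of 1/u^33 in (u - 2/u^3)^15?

1863680

General term: C(15,j)·(u)^j·(-2/u^3)^(15-j), with u-exponent 1j − 3(15−j) = 4j − 45.
Set 4j − 45 = -33: j = 3.
C(15,3) = 455; 1^3 = 1; (-2)^12 = 4096.
Coefficient = 455 · 1 · 4096 = 1863680.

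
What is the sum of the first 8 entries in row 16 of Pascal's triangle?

1 + 16 + 120 + 560 + 1820 + 4368 + 8008 + 11440 = 26333.

26333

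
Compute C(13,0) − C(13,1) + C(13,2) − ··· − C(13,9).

-220

The partial alternating sum Σ_{k=0}^{9} (−1)^k C(13,k) = (−1)^9 C(12,9) = -220.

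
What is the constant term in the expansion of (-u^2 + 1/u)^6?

15

General term: C(6,j)·(-u^2)^j·(1/u)^(6-j), with u-exponent 2j − 1(6−j) = 3j − 6.
Set 3j − 6 = 0: j = 2.
C(6,2) = 15; (-1)^2 = 1; 1^4 = 1.
Coefficient = 15 · 1 · 1 = 15.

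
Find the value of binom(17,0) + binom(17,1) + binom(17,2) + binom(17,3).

834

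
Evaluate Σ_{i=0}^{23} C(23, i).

8388608

Setting x = 1 in (1+x)^23 gives Σ C(23,i) = 2^23 = 8388608.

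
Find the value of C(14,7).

C(14,7) = (14·13·12·11·10·9·8) / 7! = 17297280 / 5040 = 3432.

3432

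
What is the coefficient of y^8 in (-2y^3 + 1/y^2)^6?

General term: C(6,j)·(-2y^3)^j·(1/y^2)^(6-j), with y-exponent 3j − 2(6−j) = 5j − 12.
Set 5j − 12 = 8: j = 4.
C(6,4) = 15; (-2)^4 = 16; 1^2 = 1.
Coefficient = 15 · 16 · 1 = 240.

240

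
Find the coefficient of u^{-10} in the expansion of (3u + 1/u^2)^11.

26730

General term: C(11,j)·(3u)^j·(1/u^2)^(11-j), with u-exponent 1j − 2(11−j) = 3j − 22.
Set 3j − 22 = -10: j = 4.
C(11,4) = 330; 3^4 = 81; 1^7 = 1.
Coefficient = 330 · 81 · 1 = 26730.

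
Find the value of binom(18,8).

43758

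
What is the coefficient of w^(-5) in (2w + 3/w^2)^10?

1959552

General term: C(10,j)·(2w)^j·(3/w^2)^(10-j), with w-exponent 1j − 2(10−j) = 3j − 20.
Set 3j − 20 = -5: j = 5.
C(10,5) = 252; 2^5 = 32; 3^5 = 243.
Coefficient = 252 · 32 · 243 = 1959552.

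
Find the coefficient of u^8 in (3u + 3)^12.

The general term is C(12,j)·(3u)^j·(3)^(12-j); the u^8 term has j = 8.
C(12,8) = 495.
Coefficient = C(12,8) · 3^8 · 3^4 = 495 · 6561 · 81 = 263063295.

263063295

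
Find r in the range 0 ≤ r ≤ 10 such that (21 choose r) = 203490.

C(21,r) increases on 0 ≤ r ≤ 10. C(21,7) = 116280 and C(21,8) = 203490, so r = 8.

8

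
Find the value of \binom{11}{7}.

C(11,7) = C(11,4) by symmetry.
C(11,4) = (11·10·9·8) / 4! = 7920 / 24 = 330.

330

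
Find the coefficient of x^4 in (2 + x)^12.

126720

The general term is C(12,j)·(2)^j·(x)^(12-j); the x^4 term has j = 8.
C(12,8) = 495.
Coefficient = C(12,8) · 2^8 = 495 · 256 = 126720.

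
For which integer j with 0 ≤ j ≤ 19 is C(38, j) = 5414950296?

13

C(38,j) increases on 0 ≤ j ≤ 19. C(38,12) = 2707475148 and C(38,13) = 5414950296, so j = 13.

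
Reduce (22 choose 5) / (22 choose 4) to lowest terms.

C(n,k+1)/C(n,k) = (n−k)/(k+1) = (22−4)/(4+1) = 18/5.

18/5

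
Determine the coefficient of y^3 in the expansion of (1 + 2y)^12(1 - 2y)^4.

192

Coefficient of y^3 = Σ_{j} C(12,j)·2^j·C(4,3-j)·(-2)^(3-j) for j from 0 to 3.
= (-32) + 576 + (-2112) + 1760 = 192.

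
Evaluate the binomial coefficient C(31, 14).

C(31,14) = (31·30·29·28·27·26·25·24·23·22·21·20·19·18) / 14! = 23118159385601280000 / 87178291200 = 265182525.

265182525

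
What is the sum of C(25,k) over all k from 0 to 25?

Setting x = 1 in (1+x)^25 gives Σ C(25,k) = 2^25 = 33554432.

33554432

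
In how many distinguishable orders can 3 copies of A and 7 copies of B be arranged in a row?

120

Choose positions for the A's: C(10,3) = 120.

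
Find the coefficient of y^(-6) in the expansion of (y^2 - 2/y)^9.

General term: C(9,j)·(y^2)^j·(-2/y)^(9-j), with y-exponent 2j − 1(9−j) = 3j − 9.
Set 3j − 9 = -6: j = 1.
C(9,1) = 9; 1^1 = 1; (-2)^8 = 256.
Coefficient = 9 · 1 · 256 = 2304.

2304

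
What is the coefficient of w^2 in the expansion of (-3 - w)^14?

48361131

The general term is C(14,j)·(-3)^j·(-w)^(14-j); the w^2 term has j = 12.
C(14,12) = 91.
Coefficient = C(14,12) · (-3)^12 = 91 · 531441 = 48361131.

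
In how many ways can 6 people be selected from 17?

12376

This is C(17,6) = 12376.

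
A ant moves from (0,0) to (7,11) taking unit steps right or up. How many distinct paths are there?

31824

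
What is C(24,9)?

C(24,9) = (24·23·22·21·20·19·18·17·16) / 9! = 474467051520 / 362880 = 1307504.

1307504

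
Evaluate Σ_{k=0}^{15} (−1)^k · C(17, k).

The partial alternating sum Σ_{k=0}^{15} (−1)^k C(17,k) = (−1)^15 C(16,15) = -16.

-16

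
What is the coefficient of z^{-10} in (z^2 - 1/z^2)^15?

General term: C(15,j)·(z^2)^j·(-1/z^2)^(15-j), with z-exponent 2j − 2(15−j) = 4j − 30.
Set 4j − 30 = -10: j = 5.
C(15,5) = 3003; 1^5 = 1; (-1)^10 = 1.
Coefficient = 3003 · 1 · 1 = 3003.

3003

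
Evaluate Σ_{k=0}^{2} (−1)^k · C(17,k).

The partial alternating sum Σ_{k=0}^{2} (−1)^k C(17,k) = (−1)^2 C(16,2) = 120.

120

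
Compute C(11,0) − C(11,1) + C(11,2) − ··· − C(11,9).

-10

The partial alternating sum Σ_{k=0}^{9} (−1)^k C(11,k) = (−1)^9 C(10,9) = -10.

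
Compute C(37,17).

15905368710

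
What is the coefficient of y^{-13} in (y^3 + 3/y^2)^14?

64481508

General term: C(14,j)·(y^3)^j·(3/y^2)^(14-j), with y-exponent 3j − 2(14−j) = 5j − 28.
Set 5j − 28 = -13: j = 3.
C(14,3) = 364; 1^3 = 1; 3^11 = 177147.
Coefficient = 364 · 1 · 177147 = 64481508.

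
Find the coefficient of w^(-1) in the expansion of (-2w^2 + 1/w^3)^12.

-101376

General term: C(12,j)·(-2w^2)^j·(1/w^3)^(12-j), with w-exponent 2j − 3(12−j) = 5j − 36.
Set 5j − 36 = -1: j = 7.
C(12,7) = 792; (-2)^7 = -128; 1^5 = 1.
Coefficient = 792 · (-128) · 1 = -101376.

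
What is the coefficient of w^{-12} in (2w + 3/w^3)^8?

General term: C(8,j)·(2w)^j·(3/w^3)^(8-j), with w-exponent 1j − 3(8−j) = 4j − 24.
Set 4j − 24 = -12: j = 3.
C(8,3) = 56; 2^3 = 8; 3^5 = 243.
Coefficient = 56 · 8 · 243 = 108864.

108864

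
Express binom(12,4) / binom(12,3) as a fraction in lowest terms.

C(n,k+1)/C(n,k) = (n−k)/(k+1) = (12−3)/(3+1) = 9/4.

9/4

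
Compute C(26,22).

C(26,22) = C(26,4) by symmetry.
C(26,4) = (26·25·24·23) / 4! = 358800 / 24 = 14950.

14950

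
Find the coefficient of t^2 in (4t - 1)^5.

-160

The general term is C(5,j)·(4t)^j·(-1)^(5-j); the t^2 term has j = 2.
C(5,2) = 10.
Coefficient = C(5,2) · 4^2 · (-1)^3 = 10 · 16 · (-1) = -160.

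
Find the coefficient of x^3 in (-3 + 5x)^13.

The general term is C(13,j)·(-3)^j·(5x)^(13-j); the x^3 term has j = 10.
C(13,10) = 286.
Coefficient = C(13,10) · (-3)^10 · 5^3 = 286 · 59049 · 125 = 2111001750.

2111001750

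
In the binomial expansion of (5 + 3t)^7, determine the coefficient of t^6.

25515

The general term is C(7,j)·(5)^j·(3t)^(7-j); the t^6 term has j = 1.
C(7,1) = 7.
Coefficient = C(7,1) · 5^1 · 3^6 = 7 · 5 · 729 = 25515.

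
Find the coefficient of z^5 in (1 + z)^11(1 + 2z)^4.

8998

Coefficient of z^5 = Σ_{j} C(11,j)·1^j·C(4,5-j)·2^(5-j) for j from 1 to 5.
= 176 + 1760 + 3960 + 2640 + 462 = 8998.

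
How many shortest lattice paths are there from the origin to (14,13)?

20058300

Each path is a sequence of 27 steps with 14 rights: C(27,14) = 20058300.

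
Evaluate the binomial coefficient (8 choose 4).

70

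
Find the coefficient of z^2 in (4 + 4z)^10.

47185920

The general term is C(10,j)·(4)^j·(4z)^(10-j); the z^2 term has j = 8.
C(10,8) = 45.
Coefficient = C(10,8) · 4^8 · 4^2 = 45 · 65536 · 16 = 47185920.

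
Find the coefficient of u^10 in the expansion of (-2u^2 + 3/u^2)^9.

General term: C(9,j)·(-2u^2)^j·(3/u^2)^(9-j), with u-exponent 2j − 2(9−j) = 4j − 18.
Set 4j − 18 = 10: j = 7.
C(9,7) = 36; (-2)^7 = -128; 3^2 = 9.
Coefficient = 36 · (-128) · 9 = -41472.

-41472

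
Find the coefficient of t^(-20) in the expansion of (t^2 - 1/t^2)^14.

91

General term: C(14,j)·(t^2)^j·(-1/t^2)^(14-j), with t-exponent 2j − 2(14−j) = 4j − 28.
Set 4j − 28 = -20: j = 2.
C(14,2) = 91; 1^2 = 1; (-1)^12 = 1.
Coefficient = 91 · 1 · 1 = 91.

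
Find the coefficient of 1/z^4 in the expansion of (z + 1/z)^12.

General term: C(12,j)·(z)^j·(1/z)^(12-j), with z-exponent 1j − 1(12−j) = 2j − 12.
Set 2j − 12 = -4: j = 4.
C(12,4) = 495; 1^4 = 1; 1^8 = 1.
Coefficient = 495 · 1 · 1 = 495.

495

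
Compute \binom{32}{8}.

C(32,8) = (32·31·30·29·28·27·26·25) / 8! = 424097856000 / 40320 = 10518300.

10518300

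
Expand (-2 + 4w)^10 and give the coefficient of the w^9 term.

-5242880

The general term is C(10,j)·(-2)^j·(4w)^(10-j); the w^9 term has j = 1.
C(10,1) = 10.
Coefficient = C(10,1) · (-2)^1 · 4^9 = 10 · (-2) · 262144 = -5242880.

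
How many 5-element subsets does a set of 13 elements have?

C(13,5) = (13·12·11·10·9) / 5! = 154440 / 120 = 1287.

1287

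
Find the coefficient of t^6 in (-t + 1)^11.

The general term is C(11,j)·(-t)^j·(1)^(11-j); the t^6 term has j = 6.
C(11,6) = 462.
Coefficient = C(11,6) = 462.

462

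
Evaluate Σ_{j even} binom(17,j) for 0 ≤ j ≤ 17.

65536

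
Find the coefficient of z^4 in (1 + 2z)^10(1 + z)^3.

6800

Coefficient of z^4 = Σ_{j} C(10,j)·2^j·C(3,4-j)·1^(4-j) for j from 1 to 4.
= 20 + 540 + 2880 + 3360 = 6800.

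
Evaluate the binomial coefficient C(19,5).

C(19,5) = (19·18·17·16·15) / 5! = 1395360 / 120 = 11628.

11628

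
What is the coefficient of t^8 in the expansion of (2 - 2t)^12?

2027520

The general term is C(12,j)·(2)^j·(-2t)^(12-j); the t^8 term has j = 4.
C(12,4) = 495.
Coefficient = C(12,4) · 2^4 · (-2)^8 = 495 · 16 · 256 = 2027520.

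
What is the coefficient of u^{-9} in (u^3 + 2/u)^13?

General term: C(13,j)·(u^3)^j·(2/u)^(13-j), with u-exponent 3j − 1(13−j) = 4j − 13.
Set 4j − 13 = -9: j = 1.
C(13,1) = 13; 1^1 = 1; 2^12 = 4096.
Coefficient = 13 · 1 · 4096 = 53248.

53248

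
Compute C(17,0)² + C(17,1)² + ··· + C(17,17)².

Σ C(17,k)² is the coefficient of x^17 in (1+x)^17(1+x)^17 = (1+x)^34, i.e. C(34,17) = 2333606220.

2333606220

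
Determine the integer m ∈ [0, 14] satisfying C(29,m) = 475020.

C(29,m) increases on 0 ≤ m ≤ 14. C(29,5) = 118755 and C(29,6) = 475020, so m = 6.

6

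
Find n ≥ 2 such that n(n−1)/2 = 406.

29

n(n−1)/2 = 406 ⇒ n(n−1) = 812. Since 29·28 = 812, n = 29.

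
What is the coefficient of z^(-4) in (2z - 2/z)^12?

General term: C(12,j)·(2z)^j·(-2/z)^(12-j), with z-exponent 1j − 1(12−j) = 2j − 12.
Set 2j − 12 = -4: j = 4.
C(12,4) = 495; 2^4 = 16; (-2)^8 = 256.
Coefficient = 495 · 16 · 256 = 2027520.

2027520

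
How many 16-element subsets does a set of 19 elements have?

969

C(19,16) = C(19,3) by symmetry.
C(19,3) = (19·18·17) / 3! = 5814 / 6 = 969.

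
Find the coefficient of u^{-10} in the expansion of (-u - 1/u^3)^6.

General term: C(6,j)·(-u)^j·(-1/u^3)^(6-j), with u-exponent 1j − 3(6−j) = 4j − 18.
Set 4j − 18 = -10: j = 2.
C(6,2) = 15; (-1)^2 = 1; (-1)^4 = 1.
Coefficient = 15 · 1 · 1 = 15.

15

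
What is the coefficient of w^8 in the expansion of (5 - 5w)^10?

The general term is C(10,j)·(5)^j·(-5w)^(10-j); the w^8 term has j = 2.
C(10,2) = 45.
Coefficient = C(10,2) · 5^2 · (-5)^8 = 45 · 25 · 390625 = 439453125.

439453125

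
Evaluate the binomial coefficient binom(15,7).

C(15,7) = (15·14·13·12·11·10·9) / 7! = 32432400 / 5040 = 6435.

6435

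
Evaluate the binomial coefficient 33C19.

818809200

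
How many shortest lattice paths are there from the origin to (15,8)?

490314

Each path is a sequence of 23 steps with 15 rights: C(23,15) = 490314.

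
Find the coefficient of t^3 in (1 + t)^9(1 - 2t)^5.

4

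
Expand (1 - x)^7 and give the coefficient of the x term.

-7

The general term is C(7,j)·(1)^j·(-x)^(7-j); the x^1 term has j = 6.
C(7,6) = 7.
Coefficient = C(7,6) · (-1)^1 = 7 · (-1) = -7.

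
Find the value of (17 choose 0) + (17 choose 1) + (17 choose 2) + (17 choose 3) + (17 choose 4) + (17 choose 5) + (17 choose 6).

21778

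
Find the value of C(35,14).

2319959400

C(35,14) = (35·34·33·32·31·30·29·28·27·26·25·24·23·22) / 14! = 202250096145377280000 / 87178291200 = 2319959400.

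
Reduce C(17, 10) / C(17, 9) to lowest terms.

C(n,k+1)/C(n,k) = (n−k)/(k+1) = (17−9)/(9+1) = 8/10 = 4/5.

4/5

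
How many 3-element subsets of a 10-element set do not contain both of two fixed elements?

112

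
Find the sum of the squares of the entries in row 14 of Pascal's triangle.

By Vandermonde's identity, Σ C(14,i)² = C(28,14) = 40116600.

40116600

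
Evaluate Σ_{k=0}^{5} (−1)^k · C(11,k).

The partial alternating sum Σ_{k=0}^{5} (−1)^k C(11,k) = (−1)^5 C(10,5) = -252.

-252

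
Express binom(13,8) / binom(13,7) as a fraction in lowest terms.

C(n,k+1)/C(n,k) = (n−k)/(k+1) = (13−7)/(7+1) = 6/8 = 3/4.

3/4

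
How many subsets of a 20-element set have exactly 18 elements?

190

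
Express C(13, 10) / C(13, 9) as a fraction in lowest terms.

2/5

C(n,k+1)/C(n,k) = (n−k)/(k+1) = (13−9)/(9+1) = 4/10 = 2/5.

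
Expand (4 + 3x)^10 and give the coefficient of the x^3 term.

53084160

The general term is C(10,j)·(4)^j·(3x)^(10-j); the x^3 term has j = 7.
C(10,7) = 120.
Coefficient = C(10,7) · 4^7 · 3^3 = 120 · 16384 · 27 = 53084160.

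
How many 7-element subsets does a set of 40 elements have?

18643560

C(40,7) = (40·39·38·37·36·35·34) / 7! = 93963542400 / 5040 = 18643560.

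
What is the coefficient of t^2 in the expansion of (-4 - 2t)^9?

The general term is C(9,j)·(-4)^j·(-2t)^(9-j); the t^2 term has j = 7.
C(9,7) = 36.
Coefficient = C(9,7) · (-4)^7 · (-2)^2 = 36 · (-16384) · 4 = -2359296.

-2359296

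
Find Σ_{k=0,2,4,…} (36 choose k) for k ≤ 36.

34359738368

Even-k terms of row 36 sum to 2^35 = 34359738368.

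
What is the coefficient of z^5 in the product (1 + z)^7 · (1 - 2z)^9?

399

Coefficient of z^5 = Σ_{j} C(7,j)·1^j·C(9,5-j)·(-2)^(5-j) for j from 0 to 5.
= (-4032) + 14112 + (-14112) + 5040 + (-630) + 21 = 399.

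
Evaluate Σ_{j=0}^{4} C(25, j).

1 + 25 + 300 + 2300 + 12650 = 15276.

15276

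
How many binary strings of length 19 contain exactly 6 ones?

27132

Choose the 6 positions: C(19,6) = 27132.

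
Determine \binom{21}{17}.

C(21,17) = C(21,4) by symmetry.
C(21,4) = (21·20·19·18) / 4! = 143640 / 24 = 5985.

5985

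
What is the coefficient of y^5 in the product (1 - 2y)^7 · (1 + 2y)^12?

Coefficient of y^5 = Σ_{j} C(7,j)·(-2)^j·C(12,5-j)·2^(5-j) for j from 0 to 5.
= 25344 + (-110880) + 147840 + (-73920) + 13440 + (-672) = 1152.

1152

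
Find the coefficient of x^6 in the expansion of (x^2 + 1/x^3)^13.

General term: C(13,j)·(x^2)^j·(1/x^3)^(13-j), with x-exponent 2j − 3(13−j) = 5j − 39.
Set 5j − 39 = 6: j = 9.
C(13,9) = 715; 1^9 = 1; 1^4 = 1.
Coefficient = 715 · 1 · 1 = 715.

715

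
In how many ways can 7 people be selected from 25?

480700

This is C(25,7) = 480700.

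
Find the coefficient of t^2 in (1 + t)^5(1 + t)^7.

(1 + t)^5(1 + t)^7 = (1 + t)^12, so the coefficient of t^2 is C(12,2)·1^2 = 66·1 = 66.

66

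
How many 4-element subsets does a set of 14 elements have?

1001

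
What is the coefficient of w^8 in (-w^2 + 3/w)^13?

-1250964

General term: C(13,j)·(-w^2)^j·(3/w)^(13-j), with w-exponent 2j − 1(13−j) = 3j − 13.
Set 3j − 13 = 8: j = 7.
C(13,7) = 1716; (-1)^7 = -1; 3^6 = 729.
Coefficient = 1716 · (-1) · 729 = -1250964.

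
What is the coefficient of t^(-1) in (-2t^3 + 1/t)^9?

General term: C(9,j)·(-2t^3)^j·(1/t)^(9-j), with t-exponent 3j − 1(9−j) = 4j − 9.
Set 4j − 9 = -1: j = 2.
C(9,2) = 36; (-2)^2 = 4; 1^7 = 1.
Coefficient = 36 · 4 · 1 = 144.

144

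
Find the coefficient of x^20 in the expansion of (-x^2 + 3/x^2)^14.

819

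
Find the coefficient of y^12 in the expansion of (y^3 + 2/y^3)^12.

7920

General term: C(12,j)·(y^3)^j·(2/y^3)^(12-j), with y-exponent 3j − 3(12−j) = 6j − 36.
Set 6j − 36 = 12: j = 8.
C(12,8) = 495; 1^8 = 1; 2^4 = 16.
Coefficient = 495 · 1 · 16 = 7920.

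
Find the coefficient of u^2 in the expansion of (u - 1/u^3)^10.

General term: C(10,j)·(u)^j·(-1/u^3)^(10-j), with u-exponent 1j − 3(10−j) = 4j − 30.
Set 4j − 30 = 2: j = 8.
C(10,8) = 45; 1^8 = 1; (-1)^2 = 1.
Coefficient = 45 · 1 · 1 = 45.

45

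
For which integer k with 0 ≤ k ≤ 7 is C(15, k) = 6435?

C(15,k) increases on 0 ≤ k ≤ 7. C(15,6) = 5005 and C(15,7) = 6435, so k = 7.

7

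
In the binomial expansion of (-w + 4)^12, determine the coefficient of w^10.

1056

The general term is C(12,j)·(-w)^j·(4)^(12-j); the w^10 term has j = 10.
C(12,10) = 66.
Coefficient = C(12,10) · 4^2 = 66 · 16 = 1056.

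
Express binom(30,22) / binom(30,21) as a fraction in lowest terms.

9/22

C(n,k+1)/C(n,k) = (n−k)/(k+1) = (30−21)/(21+1) = 9/22.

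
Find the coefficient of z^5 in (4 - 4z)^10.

The general term is C(10,j)·(4)^j·(-4z)^(10-j); the z^5 term has j = 5.
C(10,5) = 252.
Coefficient = C(10,5) · 4^5 · (-4)^5 = 252 · 1024 · (-1024) = -264241152.

-264241152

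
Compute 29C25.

C(29,25) = C(29,4) by symmetry.
C(29,4) = (29·28·27·26) / 4! = 570024 / 24 = 23751.

23751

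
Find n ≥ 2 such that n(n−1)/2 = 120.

n(n−1)/2 = 120 ⇒ n(n−1) = 240. Since 16·15 = 240, n = 16.

16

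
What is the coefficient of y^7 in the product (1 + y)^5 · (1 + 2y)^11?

Coefficient of y^7 = Σ_{j} C(5,j)·1^j·C(11,7-j)·2^(7-j) for j from 0 to 5.
= 42240 + 147840 + 147840 + 52800 + 6600 + 220 = 397540.

397540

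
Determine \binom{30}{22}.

5852925

C(30,22) = C(30,8) by symmetry.
C(30,8) = (30·29·28·27·26·25·24·23) / 8! = 235989936000 / 40320 = 5852925.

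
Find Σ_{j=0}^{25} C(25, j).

33554432

Setting x = 1 in (1+x)^25 gives Σ C(25,j) = 2^25 = 33554432.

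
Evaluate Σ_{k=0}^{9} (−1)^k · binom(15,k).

-2002

The partial alternating sum Σ_{k=0}^{9} (−1)^k C(15,k) = (−1)^9 C(14,9) = -2002.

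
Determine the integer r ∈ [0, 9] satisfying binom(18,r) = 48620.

C(18,r) increases on 0 ≤ r ≤ 9. C(18,8) = 43758 and C(18,9) = 48620, so r = 9.

9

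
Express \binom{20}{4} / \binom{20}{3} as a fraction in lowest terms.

C(n,k+1)/C(n,k) = (n−k)/(k+1) = (20−3)/(3+1) = 17/4.

17/4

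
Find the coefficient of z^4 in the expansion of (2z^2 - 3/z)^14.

General term: C(14,j)·(2z^2)^j·(-3/z)^(14-j), with z-exponent 2j − 1(14−j) = 3j − 14.
Set 3j − 14 = 4: j = 6.
C(14,6) = 3003; 2^6 = 64; (-3)^8 = 6561.
Coefficient = 3003 · 64 · 6561 = 1260971712.

1260971712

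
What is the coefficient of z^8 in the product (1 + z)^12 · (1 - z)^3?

99

Coefficient of z^8 = Σ_{j} C(12,j)·1^j·C(3,8-j)·(-1)^(8-j) for j from 5 to 8.
= (-792) + 2772 + (-2376) + 495 = 99.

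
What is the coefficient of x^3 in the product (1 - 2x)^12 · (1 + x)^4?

-844

Coefficient of x^3 = Σ_{j} C(12,j)·(-2)^j·C(4,3-j)·1^(3-j) for j from 0 to 3.
= 4 + (-144) + 1056 + (-1760) = -844.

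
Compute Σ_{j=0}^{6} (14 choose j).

6476

1 + 14 + 91 + 364 + 1001 + 2002 + 3003 = 6476.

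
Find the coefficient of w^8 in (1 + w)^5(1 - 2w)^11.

Coefficient of w^8 = Σ_{j} C(5,j)·1^j·C(11,8-j)·(-2)^(8-j) for j from 0 to 5.
= 42240 + (-211200) + 295680 + (-147840) + 26400 + (-1320) = 3960.

3960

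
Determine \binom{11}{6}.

462

C(11,6) = C(11,5) by symmetry.
C(11,5) = (11·10·9·8·7) / 5! = 55440 / 120 = 462.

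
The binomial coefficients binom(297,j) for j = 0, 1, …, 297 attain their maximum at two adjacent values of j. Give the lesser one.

148

For odd n = 297, C(297,j) peaks at j = (n−1)/2 and (n+1)/2; the lesser is 148.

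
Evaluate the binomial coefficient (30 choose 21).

14307150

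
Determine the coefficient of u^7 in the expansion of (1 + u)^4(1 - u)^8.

Coefficient of u^7 = Σ_{j} C(4,j)·1^j·C(8,7-j)·(-1)^(7-j) for j from 0 to 4.
= (-8) + 112 + (-336) + 280 + (-56) = -8.

-8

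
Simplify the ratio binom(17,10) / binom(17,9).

4/5

C(n,k+1)/C(n,k) = (n−k)/(k+1) = (17−9)/(9+1) = 8/10 = 4/5.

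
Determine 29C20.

C(29,20) = C(29,9) by symmetry.
C(29,9) = (29·28·27·26·25·24·23·22·21) / 9! = 3634245014400 / 362880 = 10015005.

10015005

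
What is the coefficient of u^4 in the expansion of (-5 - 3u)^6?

30375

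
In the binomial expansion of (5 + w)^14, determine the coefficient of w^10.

The general term is C(14,j)·(5)^j·(w)^(14-j); the w^10 term has j = 4.
C(14,4) = 1001.
Coefficient = C(14,4) · 5^4 = 1001 · 625 = 625625.

625625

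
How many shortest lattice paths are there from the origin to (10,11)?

Each path is a sequence of 21 steps with 10 rights: C(21,10) = 352716.

352716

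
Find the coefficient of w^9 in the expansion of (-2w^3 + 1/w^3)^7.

-672

General term: C(7,j)·(-2w^3)^j·(1/w^3)^(7-j), with w-exponent 3j − 3(7−j) = 6j − 21.
Set 6j − 21 = 9: j = 5.
C(7,5) = 21; (-2)^5 = -32; 1^2 = 1.
Coefficient = 21 · (-32) · 1 = -672.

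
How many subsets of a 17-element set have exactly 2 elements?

Choose the 2 positions: C(17,2) = 136.

136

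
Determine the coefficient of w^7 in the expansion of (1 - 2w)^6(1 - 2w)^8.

-439296

(1 - 2w)^6(1 - 2w)^8 = (1 - 2w)^14, so the coefficient of w^7 is C(14,7)·(-2)^7 = 3432·-128 = -439296.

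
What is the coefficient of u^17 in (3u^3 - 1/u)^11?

721710

General term: C(11,j)·(3u^3)^j·(-1/u)^(11-j), with u-exponent 3j − 1(11−j) = 4j − 11.
Set 4j − 11 = 17: j = 7.
C(11,7) = 330; 3^7 = 2187; (-1)^4 = 1.
Coefficient = 330 · 2187 · 1 = 721710.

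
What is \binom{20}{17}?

1140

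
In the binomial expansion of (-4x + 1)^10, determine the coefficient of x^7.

-1966080

The general term is C(10,j)·(-4x)^j·(1)^(10-j); the x^7 term has j = 7.
C(10,7) = 120.
Coefficient = C(10,7) · (-4)^7 = 120 · (-16384) = -1966080.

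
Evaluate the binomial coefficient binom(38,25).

5414950296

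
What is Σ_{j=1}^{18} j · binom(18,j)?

Differentiating (1+x)^18 and setting x=1: Σ j·C(18,j) = 18·2^17 = 2359296.

2359296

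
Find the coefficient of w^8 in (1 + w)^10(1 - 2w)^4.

-579

Coefficient of w^8 = Σ_{j} C(10,j)·1^j·C(4,8-j)·(-2)^(8-j) for j from 4 to 8.
= 3360 + (-8064) + 5040 + (-960) + 45 = -579.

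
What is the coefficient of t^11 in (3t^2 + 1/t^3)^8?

17496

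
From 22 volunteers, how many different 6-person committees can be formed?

This is C(22,6) = 74613.

74613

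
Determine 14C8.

3003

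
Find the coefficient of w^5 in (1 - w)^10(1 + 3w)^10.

-5616

Coefficient of w^5 = Σ_{j} C(10,j)·(-1)^j·C(10,5-j)·3^(5-j) for j from 0 to 5.
= 61236 + (-170100) + 145800 + (-48600) + 6300 + (-252) = -5616.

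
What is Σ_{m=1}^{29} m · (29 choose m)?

7784628224

Since m·C(29,m) = 29·C(28,m−1), the sum is 29·2^28 = 29·268435456 = 7784628224.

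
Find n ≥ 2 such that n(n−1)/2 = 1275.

n(n−1)/2 = 1275 ⇒ n(n−1) = 2550. Since 51·50 = 2550, n = 51.

51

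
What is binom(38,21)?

28781143380

C(38,21) = C(38,17) by symmetry.
C(38,17) = (38·37·36·35·34·33·32·31·30·29·28·27·26·25·24·23·22) / 17! = 10237090866494416404480000 / 355687428096000 = 28781143380.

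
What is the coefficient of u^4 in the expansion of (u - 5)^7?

The general term is C(7,j)·(u)^j·(-5)^(7-j); the u^4 term has j = 4.
C(7,4) = 35.
Coefficient = C(7,4) · (-5)^3 = 35 · (-125) = -4375.

-4375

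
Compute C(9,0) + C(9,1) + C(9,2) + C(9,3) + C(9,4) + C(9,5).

1 + 9 + 36 + 84 + 126 + 126 = 382.

382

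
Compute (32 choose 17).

C(32,17) = C(32,15) by symmetry.
C(32,15) = (32·31·30·29·28·27·26·25·24·23·22·21·20·19·18) / 15! = 739781100339240960000 / 1307674368000 = 565722720.

565722720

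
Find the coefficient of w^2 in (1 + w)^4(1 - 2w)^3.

Coefficient of w^2 = Σ_{j} C(4,j)·1^j·C(3,2-j)·(-2)^(2-j) for j from 0 to 2.
= 12 + (-24) + 6 = -6.

-6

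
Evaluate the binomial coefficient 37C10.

348330136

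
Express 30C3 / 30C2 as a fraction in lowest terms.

28/3

C(n,k+1)/C(n,k) = (n−k)/(k+1) = (30−2)/(2+1) = 28/3.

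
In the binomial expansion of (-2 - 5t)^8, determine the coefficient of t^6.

1750000

The general term is C(8,j)·(-2)^j·(-5t)^(8-j); the t^6 term has j = 2.
C(8,2) = 28.
Coefficient = C(8,2) · (-2)^2 · (-5)^6 = 28 · 4 · 15625 = 1750000.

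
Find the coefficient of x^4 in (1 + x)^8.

70

The general term is C(8,j)·(1)^j·(x)^(8-j); the x^4 term has j = 4.
C(8,4) = 70.
Coefficient = C(8,4) = 70.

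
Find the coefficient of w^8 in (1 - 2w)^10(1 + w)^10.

-5835

Coefficient of w^8 = Σ_{j} C(10,j)·(-2)^j·C(10,8-j)·1^(8-j) for j from 0 to 8.
= 45 + (-2400) + 37800 + (-241920) + 705600 + (-967680) + 604800 + (-153600) + 11520 = -5835.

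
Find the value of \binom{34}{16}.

2203961430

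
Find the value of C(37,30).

C(37,30) = C(37,7) by symmetry.
C(37,7) = (37·36·35·34·33·32·31) / 7! = 51889178880 / 5040 = 10295472.

10295472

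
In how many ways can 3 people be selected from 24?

This is C(24,3) = 2024.

2024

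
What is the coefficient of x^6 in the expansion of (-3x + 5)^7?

25515

The general term is C(7,j)·(-3x)^j·(5)^(7-j); the x^6 term has j = 6.
C(7,6) = 7.
Coefficient = C(7,6) · (-3)^6 · 5^1 = 7 · 729 · 5 = 25515.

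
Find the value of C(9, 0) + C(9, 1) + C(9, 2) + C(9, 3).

1 + 9 + 36 + 84 = 130.

130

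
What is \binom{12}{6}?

C(12,6) = (12·11·10·9·8·7) / 6! = 665280 / 720 = 924.

924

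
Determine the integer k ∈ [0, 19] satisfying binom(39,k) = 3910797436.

12

C(39,k) increases on 0 ≤ k ≤ 19. C(39,11) = 1676056044 and C(39,12) = 3910797436, so k = 12.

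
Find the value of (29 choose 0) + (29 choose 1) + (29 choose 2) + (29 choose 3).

1 + 29 + 406 + 3654 = 4090.

4090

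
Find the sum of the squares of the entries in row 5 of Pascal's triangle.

By Vandermonde's identity, Σ C(5,j)² = C(10,5) = 252.

252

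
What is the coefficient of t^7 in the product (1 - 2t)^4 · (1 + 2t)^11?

12672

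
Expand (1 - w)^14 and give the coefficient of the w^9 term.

-2002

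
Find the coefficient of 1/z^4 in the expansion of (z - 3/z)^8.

20412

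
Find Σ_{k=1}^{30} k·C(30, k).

Differentiating (1+x)^30 and setting x=1: Σ k·C(30,k) = 30·2^29 = 16106127360.

16106127360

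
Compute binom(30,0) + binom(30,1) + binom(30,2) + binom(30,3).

1 + 30 + 435 + 4060 = 4526.

4526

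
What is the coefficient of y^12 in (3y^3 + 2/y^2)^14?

General term: C(14,j)·(3y^3)^j·(2/y^2)^(14-j), with y-exponent 3j − 2(14−j) = 5j − 28.
Set 5j − 28 = 12: j = 8.
C(14,8) = 3003; 3^8 = 6561; 2^6 = 64.
Coefficient = 3003 · 6561 · 64 = 1260971712.

1260971712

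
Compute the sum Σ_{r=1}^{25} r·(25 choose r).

419430400

Differentiating (1+x)^25 and setting x=1: Σ r·C(25,r) = 25·2^24 = 419430400.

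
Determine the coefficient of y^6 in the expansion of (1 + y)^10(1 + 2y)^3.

Coefficient of y^6 = Σ_{j} C(10,j)·1^j·C(3,6-j)·2^(6-j) for j from 3 to 6.
= 960 + 2520 + 1512 + 210 = 5202.

5202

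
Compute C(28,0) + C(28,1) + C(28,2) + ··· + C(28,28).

268435456

Setting x = 1 in (1+x)^28 gives Σ C(28,r) = 2^28 = 268435456.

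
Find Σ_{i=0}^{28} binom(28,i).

268435456

The entries of row 28 sum to 2^28 = 268435456.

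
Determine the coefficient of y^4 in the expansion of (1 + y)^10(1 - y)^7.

0

Coefficient of y^4 = Σ_{j} C(10,j)·1^j·C(7,4-j)·(-1)^(4-j) for j from 0 to 4.
= 35 + (-350) + 945 + (-840) + 210 = 0.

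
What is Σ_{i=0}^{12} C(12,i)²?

2704156

By Vandermonde's identity, Σ C(12,i)² = C(24,12) = 2704156.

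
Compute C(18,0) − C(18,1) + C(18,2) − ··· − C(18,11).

-12376

The partial alternating sum Σ_{k=0}^{11} (−1)^k C(18,k) = (−1)^11 C(17,11) = -12376.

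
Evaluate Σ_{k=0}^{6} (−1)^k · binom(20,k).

27132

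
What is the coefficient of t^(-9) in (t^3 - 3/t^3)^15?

General term: C(15,j)·(t^3)^j·(-3/t^3)^(15-j), with t-exponent 3j − 3(15−j) = 6j − 45.
Set 6j − 45 = -9: j = 6.
C(15,6) = 5005; 1^6 = 1; (-3)^9 = -19683.
Coefficient = 5005 · 1 · (-19683) = -98513415.

-98513415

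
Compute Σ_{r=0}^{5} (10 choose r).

638

1 + 10 + 45 + 120 + 210 + 252 = 638.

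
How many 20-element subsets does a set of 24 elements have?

10626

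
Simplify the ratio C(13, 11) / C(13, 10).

C(n,k+1)/C(n,k) = (n−k)/(k+1) = (13−10)/(10+1) = 3/11.

3/11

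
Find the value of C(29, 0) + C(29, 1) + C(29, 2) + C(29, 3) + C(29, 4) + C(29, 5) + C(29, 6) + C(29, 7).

1 + 29 + 406 + 3654 + 23751 + 118755 + 475020 + 1560780 = 2182396.

2182396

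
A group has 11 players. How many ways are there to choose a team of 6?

462

This is C(11,6) = 462.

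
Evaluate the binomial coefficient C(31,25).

C(31,25) = C(31,6) by symmetry.
C(31,6) = (31·30·29·28·27·26) / 6! = 530122320 / 720 = 736281.

736281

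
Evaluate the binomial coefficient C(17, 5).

6188

C(17,5) = (17·16·15·14·13) / 5! = 742560 / 120 = 6188.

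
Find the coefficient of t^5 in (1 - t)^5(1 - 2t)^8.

Coefficient of t^5 = Σ_{j} C(5,j)·(-1)^j·C(8,5-j)·(-2)^(5-j) for j from 0 to 5.
= (-1792) + (-5600) + (-4480) + (-1120) + (-80) + (-1) = -13073.

-13073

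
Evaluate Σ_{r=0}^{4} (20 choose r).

6196

1 + 20 + 190 + 1140 + 4845 = 6196.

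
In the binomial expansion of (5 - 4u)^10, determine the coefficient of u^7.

-245760000

The general term is C(10,j)·(5)^j·(-4u)^(10-j); the u^7 term has j = 3.
C(10,3) = 120.
Coefficient = C(10,3) · 5^3 · (-4)^7 = 120 · 125 · (-16384) = -245760000.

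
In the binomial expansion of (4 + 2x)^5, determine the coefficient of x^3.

1280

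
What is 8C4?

70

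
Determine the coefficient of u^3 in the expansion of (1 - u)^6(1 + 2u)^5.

Coefficient of u^3 = Σ_{j} C(6,j)·(-1)^j·C(5,3-j)·2^(3-j) for j from 0 to 3.
= 80 + (-240) + 150 + (-20) = -30.

-30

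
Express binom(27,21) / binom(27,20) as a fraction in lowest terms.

C(n,k+1)/C(n,k) = (n−k)/(k+1) = (27−20)/(20+1) = 7/21 = 1/3.

1/3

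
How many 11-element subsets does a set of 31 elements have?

84672315

C(31,11) = (31·30·29·28·27·26·25·24·23·22·21) / 11! = 3379847863392000 / 39916800 = 84672315.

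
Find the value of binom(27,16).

C(27,16) = C(27,11) by symmetry.
C(27,11) = (27·26·25·24·23·22·21·20·19·18·17) / 11! = 520431047136000 / 39916800 = 13037895.

13037895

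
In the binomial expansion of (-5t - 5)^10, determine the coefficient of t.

97656250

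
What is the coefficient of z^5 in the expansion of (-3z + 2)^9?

-489888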